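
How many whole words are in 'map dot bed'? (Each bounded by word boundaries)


Word boundaries (\b) mark the start/end of each word.
Text: 'map dot bed'
Splitting by whitespace:
  Word 1: 'map'
  Word 2: 'dot'
  Word 3: 'bed'
Total whole words: 3

3


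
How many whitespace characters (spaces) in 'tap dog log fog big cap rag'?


\s matches whitespace characters (spaces, tabs, etc.).
Text: 'tap dog log fog big cap rag'
This text has 7 words separated by spaces.
Number of spaces = number of words - 1 = 7 - 1 = 6

6


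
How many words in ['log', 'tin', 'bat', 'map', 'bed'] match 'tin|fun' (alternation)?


Alternation 'tin|fun' matches either 'tin' or 'fun'.
Checking each word:
  'log' -> no
  'tin' -> MATCH
  'bat' -> no
  'map' -> no
  'bed' -> no
Matches: ['tin']
Count: 1

1


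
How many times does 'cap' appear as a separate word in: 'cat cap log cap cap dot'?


Scanning each word for exact match 'cap':
  Word 1: 'cat' -> no
  Word 2: 'cap' -> MATCH
  Word 3: 'log' -> no
  Word 4: 'cap' -> MATCH
  Word 5: 'cap' -> MATCH
  Word 6: 'dot' -> no
Total matches: 3

3


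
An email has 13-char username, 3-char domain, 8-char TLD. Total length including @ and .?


An email address has format: username@domain.tld
Username length: 13
'@' character: 1
Domain length: 3
'.' character: 1
TLD length: 8
Total = 13 + 1 + 3 + 1 + 8 = 26

26


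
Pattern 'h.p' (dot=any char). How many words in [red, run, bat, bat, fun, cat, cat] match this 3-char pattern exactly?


Pattern 'h.p' means: starts with 'h', any single char, ends with 'p'.
Checking each word (must be exactly 3 chars):
  'red' (len=3): no
  'run' (len=3): no
  'bat' (len=3): no
  'bat' (len=3): no
  'fun' (len=3): no
  'cat' (len=3): no
  'cat' (len=3): no
Matching words: []
Total: 0

0


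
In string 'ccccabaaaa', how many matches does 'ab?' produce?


Pattern 'ab?' matches 'a' optionally followed by 'b'.
String: 'ccccabaaaa'
Scanning left to right for 'a' then checking next char:
  Match 1: 'ab' (a followed by b)
  Match 2: 'a' (a not followed by b)
  Match 3: 'a' (a not followed by b)
  Match 4: 'a' (a not followed by b)
  Match 5: 'a' (a not followed by b)
Total matches: 5

5


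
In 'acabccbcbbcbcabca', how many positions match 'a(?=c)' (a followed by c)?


Lookahead 'a(?=c)' matches 'a' only when followed by 'c'.
String: 'acabccbcbbcbcabca'
Checking each position where char is 'a':
  pos 0: 'a' -> MATCH (next='c')
  pos 2: 'a' -> no (next='b')
  pos 13: 'a' -> no (next='b')
Matching positions: [0]
Count: 1

1


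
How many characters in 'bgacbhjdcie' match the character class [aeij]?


Character class [aeij] matches any of: {a, e, i, j}
Scanning string 'bgacbhjdcie' character by character:
  pos 0: 'b' -> no
  pos 1: 'g' -> no
  pos 2: 'a' -> MATCH
  pos 3: 'c' -> no
  pos 4: 'b' -> no
  pos 5: 'h' -> no
  pos 6: 'j' -> MATCH
  pos 7: 'd' -> no
  pos 8: 'c' -> no
  pos 9: 'i' -> MATCH
  pos 10: 'e' -> MATCH
Total matches: 4

4


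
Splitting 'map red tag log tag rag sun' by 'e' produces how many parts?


Splitting by 'e' breaks the string at each occurrence of the separator.
Text: 'map red tag log tag rag sun'
Parts after split:
  Part 1: 'map r'
  Part 2: 'd tag log tag rag sun'
Total parts: 2

2


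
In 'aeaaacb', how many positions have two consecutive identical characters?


Looking for consecutive identical characters in 'aeaaacb':
  pos 0-1: 'a' vs 'e' -> different
  pos 1-2: 'e' vs 'a' -> different
  pos 2-3: 'a' vs 'a' -> MATCH ('aa')
  pos 3-4: 'a' vs 'a' -> MATCH ('aa')
  pos 4-5: 'a' vs 'c' -> different
  pos 5-6: 'c' vs 'b' -> different
Consecutive identical pairs: ['aa', 'aa']
Count: 2

2


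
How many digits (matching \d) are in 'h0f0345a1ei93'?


\d matches any digit 0-9.
Scanning 'h0f0345a1ei93':
  pos 1: '0' -> DIGIT
  pos 3: '0' -> DIGIT
  pos 4: '3' -> DIGIT
  pos 5: '4' -> DIGIT
  pos 6: '5' -> DIGIT
  pos 8: '1' -> DIGIT
  pos 11: '9' -> DIGIT
  pos 12: '3' -> DIGIT
Digits found: ['0', '0', '3', '4', '5', '1', '9', '3']
Total: 8

8


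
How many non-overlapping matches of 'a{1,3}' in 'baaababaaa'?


Pattern 'a{1,3}' matches between 1 and 3 consecutive a's (greedy).
String: 'baaababaaa'
Finding runs of a's and applying greedy matching:
  Run at pos 1: 'aaa' (length 3)
  Run at pos 5: 'a' (length 1)
  Run at pos 7: 'aaa' (length 3)
Matches: ['aaa', 'a', 'aaa']
Count: 3

3


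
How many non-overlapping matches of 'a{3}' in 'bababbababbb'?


Pattern 'a{3}' matches exactly 3 consecutive a's (greedy, non-overlapping).
String: 'bababbababbb'
Scanning for runs of a's:
  Run at pos 1: 'a' (length 1) -> 0 match(es)
  Run at pos 3: 'a' (length 1) -> 0 match(es)
  Run at pos 6: 'a' (length 1) -> 0 match(es)
  Run at pos 8: 'a' (length 1) -> 0 match(es)
Matches found: []
Total: 0

0


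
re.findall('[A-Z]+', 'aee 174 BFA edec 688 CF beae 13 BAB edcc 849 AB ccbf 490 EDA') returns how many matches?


Pattern '[A-Z]+' finds one or more uppercase letters.
Text: 'aee 174 BFA edec 688 CF beae 13 BAB edcc 849 AB ccbf 490 EDA'
Scanning for matches:
  Match 1: 'BFA'
  Match 2: 'CF'
  Match 3: 'BAB'
  Match 4: 'AB'
  Match 5: 'EDA'
Total matches: 5

5


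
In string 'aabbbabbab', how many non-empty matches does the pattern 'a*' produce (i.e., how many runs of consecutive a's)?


Pattern 'a*' matches zero or more a's. We want non-empty runs of consecutive a's.
String: 'aabbbabbab'
Walking through the string to find runs of a's:
  Run 1: positions 0-1 -> 'aa'
  Run 2: positions 5-5 -> 'a'
  Run 3: positions 8-8 -> 'a'
Non-empty runs found: ['aa', 'a', 'a']
Count: 3

3


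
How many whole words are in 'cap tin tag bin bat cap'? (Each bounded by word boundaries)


Word boundaries (\b) mark the start/end of each word.
Text: 'cap tin tag bin bat cap'
Splitting by whitespace:
  Word 1: 'cap'
  Word 2: 'tin'
  Word 3: 'tag'
  Word 4: 'bin'
  Word 5: 'bat'
  Word 6: 'cap'
Total whole words: 6

6


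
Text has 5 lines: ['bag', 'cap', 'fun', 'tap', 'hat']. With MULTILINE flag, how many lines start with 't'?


With MULTILINE flag, ^ matches the start of each line.
Lines: ['bag', 'cap', 'fun', 'tap', 'hat']
Checking which lines start with 't':
  Line 1: 'bag' -> no
  Line 2: 'cap' -> no
  Line 3: 'fun' -> no
  Line 4: 'tap' -> MATCH
  Line 5: 'hat' -> no
Matching lines: ['tap']
Count: 1

1


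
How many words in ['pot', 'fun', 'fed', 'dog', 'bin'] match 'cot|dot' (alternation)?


Alternation 'cot|dot' matches either 'cot' or 'dot'.
Checking each word:
  'pot' -> no
  'fun' -> no
  'fed' -> no
  'dog' -> no
  'bin' -> no
Matches: []
Count: 0

0


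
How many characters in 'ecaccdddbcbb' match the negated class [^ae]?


Negated class [^ae] matches any char NOT in {a, e}
Scanning 'ecaccdddbcbb':
  pos 0: 'e' -> no (excluded)
  pos 1: 'c' -> MATCH
  pos 2: 'a' -> no (excluded)
  pos 3: 'c' -> MATCH
  pos 4: 'c' -> MATCH
  pos 5: 'd' -> MATCH
  pos 6: 'd' -> MATCH
  pos 7: 'd' -> MATCH
  pos 8: 'b' -> MATCH
  pos 9: 'c' -> MATCH
  pos 10: 'b' -> MATCH
  pos 11: 'b' -> MATCH
Total matches: 10

10


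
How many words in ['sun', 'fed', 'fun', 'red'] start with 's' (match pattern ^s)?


Pattern ^s anchors to start of word. Check which words begin with 's':
  'sun' -> MATCH (starts with 's')
  'fed' -> no
  'fun' -> no
  'red' -> no
Matching words: ['sun']
Count: 1

1


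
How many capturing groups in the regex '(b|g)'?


To count capturing groups, count each '(' that starts a group.
Pattern: '(b|g)'
Walking through the pattern:
  Position 0: '(' -> group #1
Total capturing groups: 1

1


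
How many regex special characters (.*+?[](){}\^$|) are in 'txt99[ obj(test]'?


Regex special characters are: . * + ? [ ] ( ) { } \ ^ $ |
Scanning 'txt99[ obj(test]':
  pos 5: '[' -> SPECIAL
  pos 10: '(' -> SPECIAL
  pos 15: ']' -> SPECIAL
Special chars found: ['[', '(', ']']
Total: 3

3


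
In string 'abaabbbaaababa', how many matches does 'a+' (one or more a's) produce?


Pattern 'a+' matches one or more consecutive a's.
String: 'abaabbbaaababa'
Scanning for runs of a:
  Match 1: 'a' (length 1)
  Match 2: 'aa' (length 2)
  Match 3: 'aaa' (length 3)
  Match 4: 'a' (length 1)
  Match 5: 'a' (length 1)
Total matches: 5

5


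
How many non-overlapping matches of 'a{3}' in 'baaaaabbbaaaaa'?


Pattern 'a{3}' matches exactly 3 consecutive a's (greedy, non-overlapping).
String: 'baaaaabbbaaaaa'
Scanning for runs of a's:
  Run at pos 1: 'aaaaa' (length 5) -> 1 match(es)
  Run at pos 9: 'aaaaa' (length 5) -> 1 match(es)
Matches found: ['aaa', 'aaa']
Total: 2

2


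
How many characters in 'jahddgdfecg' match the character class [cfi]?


Character class [cfi] matches any of: {c, f, i}
Scanning string 'jahddgdfecg' character by character:
  pos 0: 'j' -> no
  pos 1: 'a' -> no
  pos 2: 'h' -> no
  pos 3: 'd' -> no
  pos 4: 'd' -> no
  pos 5: 'g' -> no
  pos 6: 'd' -> no
  pos 7: 'f' -> MATCH
  pos 8: 'e' -> no
  pos 9: 'c' -> MATCH
  pos 10: 'g' -> no
Total matches: 2

2


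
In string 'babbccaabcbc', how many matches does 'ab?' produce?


Pattern 'ab?' matches 'a' optionally followed by 'b'.
String: 'babbccaabcbc'
Scanning left to right for 'a' then checking next char:
  Match 1: 'ab' (a followed by b)
  Match 2: 'a' (a not followed by b)
  Match 3: 'ab' (a followed by b)
Total matches: 3

3


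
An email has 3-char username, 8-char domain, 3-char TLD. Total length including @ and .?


An email address has format: username@domain.tld
Username length: 3
'@' character: 1
Domain length: 8
'.' character: 1
TLD length: 3
Total = 3 + 1 + 8 + 1 + 3 = 16

16


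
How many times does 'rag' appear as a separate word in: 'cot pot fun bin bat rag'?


Scanning each word for exact match 'rag':
  Word 1: 'cot' -> no
  Word 2: 'pot' -> no
  Word 3: 'fun' -> no
  Word 4: 'bin' -> no
  Word 5: 'bat' -> no
  Word 6: 'rag' -> MATCH
Total matches: 1

1


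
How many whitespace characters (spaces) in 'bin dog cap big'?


\s matches whitespace characters (spaces, tabs, etc.).
Text: 'bin dog cap big'
This text has 4 words separated by spaces.
Number of spaces = number of words - 1 = 4 - 1 = 3

3


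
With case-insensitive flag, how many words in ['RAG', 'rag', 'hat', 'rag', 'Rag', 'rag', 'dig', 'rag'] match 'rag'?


Case-insensitive matching: compare each word's lowercase form to 'rag'.
  'RAG' -> lower='rag' -> MATCH
  'rag' -> lower='rag' -> MATCH
  'hat' -> lower='hat' -> no
  'rag' -> lower='rag' -> MATCH
  'Rag' -> lower='rag' -> MATCH
  'rag' -> lower='rag' -> MATCH
  'dig' -> lower='dig' -> no
  'rag' -> lower='rag' -> MATCH
Matches: ['RAG', 'rag', 'rag', 'Rag', 'rag', 'rag']
Count: 6

6


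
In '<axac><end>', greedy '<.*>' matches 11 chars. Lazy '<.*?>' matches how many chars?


Greedy '<.*>' tries to match as MUCH as possible.
Lazy '<.*?>' tries to match as LITTLE as possible.

String: '<axac><end>'
Greedy '<.*>' starts at first '<' and extends to the LAST '>': '<axac><end>' (11 chars)
Lazy '<.*?>' starts at first '<' and stops at the FIRST '>': '<axac>' (6 chars)

6


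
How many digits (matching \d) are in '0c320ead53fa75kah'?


\d matches any digit 0-9.
Scanning '0c320ead53fa75kah':
  pos 0: '0' -> DIGIT
  pos 2: '3' -> DIGIT
  pos 3: '2' -> DIGIT
  pos 4: '0' -> DIGIT
  pos 8: '5' -> DIGIT
  pos 9: '3' -> DIGIT
  pos 12: '7' -> DIGIT
  pos 13: '5' -> DIGIT
Digits found: ['0', '3', '2', '0', '5', '3', '7', '5']
Total: 8

8


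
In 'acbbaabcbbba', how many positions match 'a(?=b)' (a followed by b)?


Lookahead 'a(?=b)' matches 'a' only when followed by 'b'.
String: 'acbbaabcbbba'
Checking each position where char is 'a':
  pos 0: 'a' -> no (next='c')
  pos 4: 'a' -> no (next='a')
  pos 5: 'a' -> MATCH (next='b')
Matching positions: [5]
Count: 1

1


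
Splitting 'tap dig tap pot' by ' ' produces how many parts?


Splitting by ' ' breaks the string at each occurrence of the separator.
Text: 'tap dig tap pot'
Parts after split:
  Part 1: 'tap'
  Part 2: 'dig'
  Part 3: 'tap'
  Part 4: 'pot'
Total parts: 4

4


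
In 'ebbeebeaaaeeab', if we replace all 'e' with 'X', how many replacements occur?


re.sub('e', 'X', text) replaces every occurrence of 'e' with 'X'.
Text: 'ebbeebeaaaeeab'
Scanning for 'e':
  pos 0: 'e' -> replacement #1
  pos 3: 'e' -> replacement #2
  pos 4: 'e' -> replacement #3
  pos 6: 'e' -> replacement #4
  pos 10: 'e' -> replacement #5
  pos 11: 'e' -> replacement #6
Total replacements: 6

6


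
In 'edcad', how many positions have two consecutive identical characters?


Looking for consecutive identical characters in 'edcad':
  pos 0-1: 'e' vs 'd' -> different
  pos 1-2: 'd' vs 'c' -> different
  pos 2-3: 'c' vs 'a' -> different
  pos 3-4: 'a' vs 'd' -> different
Consecutive identical pairs: []
Count: 0

0


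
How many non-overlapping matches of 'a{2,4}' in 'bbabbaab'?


Pattern 'a{2,4}' matches between 2 and 4 consecutive a's (greedy).
String: 'bbabbaab'
Finding runs of a's and applying greedy matching:
  Run at pos 2: 'a' (length 1)
  Run at pos 5: 'aa' (length 2)
Matches: ['aa']
Count: 1

1


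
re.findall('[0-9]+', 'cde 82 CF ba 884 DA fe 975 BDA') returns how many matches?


Pattern '[0-9]+' finds one or more digits.
Text: 'cde 82 CF ba 884 DA fe 975 BDA'
Scanning for matches:
  Match 1: '82'
  Match 2: '884'
  Match 3: '975'
Total matches: 3

3


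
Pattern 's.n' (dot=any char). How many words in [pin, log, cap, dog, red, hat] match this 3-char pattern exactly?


Pattern 's.n' means: starts with 's', any single char, ends with 'n'.
Checking each word (must be exactly 3 chars):
  'pin' (len=3): no
  'log' (len=3): no
  'cap' (len=3): no
  'dog' (len=3): no
  'red' (len=3): no
  'hat' (len=3): no
Matching words: []
Total: 0

0


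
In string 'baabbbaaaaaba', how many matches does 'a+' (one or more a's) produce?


Pattern 'a+' matches one or more consecutive a's.
String: 'baabbbaaaaaba'
Scanning for runs of a:
  Match 1: 'aa' (length 2)
  Match 2: 'aaaaa' (length 5)
  Match 3: 'a' (length 1)
Total matches: 3

3


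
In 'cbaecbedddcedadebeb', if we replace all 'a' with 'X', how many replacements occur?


re.sub('a', 'X', text) replaces every occurrence of 'a' with 'X'.
Text: 'cbaecbedddcedadebeb'
Scanning for 'a':
  pos 2: 'a' -> replacement #1
  pos 13: 'a' -> replacement #2
Total replacements: 2

2


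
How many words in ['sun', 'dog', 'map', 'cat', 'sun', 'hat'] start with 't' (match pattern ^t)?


Pattern ^t anchors to start of word. Check which words begin with 't':
  'sun' -> no
  'dog' -> no
  'map' -> no
  'cat' -> no
  'sun' -> no
  'hat' -> no
Matching words: []
Count: 0

0


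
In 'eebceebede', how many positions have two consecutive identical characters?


Looking for consecutive identical characters in 'eebceebede':
  pos 0-1: 'e' vs 'e' -> MATCH ('ee')
  pos 1-2: 'e' vs 'b' -> different
  pos 2-3: 'b' vs 'c' -> different
  pos 3-4: 'c' vs 'e' -> different
  pos 4-5: 'e' vs 'e' -> MATCH ('ee')
  pos 5-6: 'e' vs 'b' -> different
  pos 6-7: 'b' vs 'e' -> different
  pos 7-8: 'e' vs 'd' -> different
  pos 8-9: 'd' vs 'e' -> different
Consecutive identical pairs: ['ee', 'ee']
Count: 2

2


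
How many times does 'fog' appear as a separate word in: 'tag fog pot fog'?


Scanning each word for exact match 'fog':
  Word 1: 'tag' -> no
  Word 2: 'fog' -> MATCH
  Word 3: 'pot' -> no
  Word 4: 'fog' -> MATCH
Total matches: 2

2


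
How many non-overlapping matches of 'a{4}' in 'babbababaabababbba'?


Pattern 'a{4}' matches exactly 4 consecutive a's (greedy, non-overlapping).
String: 'babbababaabababbba'
Scanning for runs of a's:
  Run at pos 1: 'a' (length 1) -> 0 match(es)
  Run at pos 4: 'a' (length 1) -> 0 match(es)
  Run at pos 6: 'a' (length 1) -> 0 match(es)
  Run at pos 8: 'aa' (length 2) -> 0 match(es)
  Run at pos 11: 'a' (length 1) -> 0 match(es)
  Run at pos 13: 'a' (length 1) -> 0 match(es)
  Run at pos 17: 'a' (length 1) -> 0 match(es)
Matches found: []
Total: 0

0


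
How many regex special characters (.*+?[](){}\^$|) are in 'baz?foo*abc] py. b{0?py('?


Regex special characters are: . * + ? [ ] ( ) { } \ ^ $ |
Scanning 'baz?foo*abc] py. b{0?py(':
  pos 3: '?' -> SPECIAL
  pos 7: '*' -> SPECIAL
  pos 11: ']' -> SPECIAL
  pos 15: '.' -> SPECIAL
  pos 18: '{' -> SPECIAL
  pos 20: '?' -> SPECIAL
  pos 23: '(' -> SPECIAL
Special chars found: ['?', '*', ']', '.', '{', '?', '(']
Total: 7

7


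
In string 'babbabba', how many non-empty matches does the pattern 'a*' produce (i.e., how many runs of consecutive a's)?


Pattern 'a*' matches zero or more a's. We want non-empty runs of consecutive a's.
String: 'babbabba'
Walking through the string to find runs of a's:
  Run 1: positions 1-1 -> 'a'
  Run 2: positions 4-4 -> 'a'
  Run 3: positions 7-7 -> 'a'
Non-empty runs found: ['a', 'a', 'a']
Count: 3

3


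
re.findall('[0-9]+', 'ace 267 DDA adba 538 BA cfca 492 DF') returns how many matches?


Pattern '[0-9]+' finds one or more digits.
Text: 'ace 267 DDA adba 538 BA cfca 492 DF'
Scanning for matches:
  Match 1: '267'
  Match 2: '538'
  Match 3: '492'
Total matches: 3

3


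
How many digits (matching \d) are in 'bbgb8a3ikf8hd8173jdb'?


\d matches any digit 0-9.
Scanning 'bbgb8a3ikf8hd8173jdb':
  pos 4: '8' -> DIGIT
  pos 6: '3' -> DIGIT
  pos 10: '8' -> DIGIT
  pos 13: '8' -> DIGIT
  pos 14: '1' -> DIGIT
  pos 15: '7' -> DIGIT
  pos 16: '3' -> DIGIT
Digits found: ['8', '3', '8', '8', '1', '7', '3']
Total: 7

7


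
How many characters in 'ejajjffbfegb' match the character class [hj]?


Character class [hj] matches any of: {h, j}
Scanning string 'ejajjffbfegb' character by character:
  pos 0: 'e' -> no
  pos 1: 'j' -> MATCH
  pos 2: 'a' -> no
  pos 3: 'j' -> MATCH
  pos 4: 'j' -> MATCH
  pos 5: 'f' -> no
  pos 6: 'f' -> no
  pos 7: 'b' -> no
  pos 8: 'f' -> no
  pos 9: 'e' -> no
  pos 10: 'g' -> no
  pos 11: 'b' -> no
Total matches: 3

3


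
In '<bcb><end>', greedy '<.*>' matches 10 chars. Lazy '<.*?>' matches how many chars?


Greedy '<.*>' tries to match as MUCH as possible.
Lazy '<.*?>' tries to match as LITTLE as possible.

String: '<bcb><end>'
Greedy '<.*>' starts at first '<' and extends to the LAST '>': '<bcb><end>' (10 chars)
Lazy '<.*?>' starts at first '<' and stops at the FIRST '>': '<bcb>' (5 chars)

5


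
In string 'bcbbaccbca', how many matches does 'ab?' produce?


Pattern 'ab?' matches 'a' optionally followed by 'b'.
String: 'bcbbaccbca'
Scanning left to right for 'a' then checking next char:
  Match 1: 'a' (a not followed by b)
  Match 2: 'a' (a not followed by b)
Total matches: 2

2


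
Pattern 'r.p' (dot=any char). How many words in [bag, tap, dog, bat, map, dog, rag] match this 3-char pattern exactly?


Pattern 'r.p' means: starts with 'r', any single char, ends with 'p'.
Checking each word (must be exactly 3 chars):
  'bag' (len=3): no
  'tap' (len=3): no
  'dog' (len=3): no
  'bat' (len=3): no
  'map' (len=3): no
  'dog' (len=3): no
  'rag' (len=3): no
Matching words: []
Total: 0

0


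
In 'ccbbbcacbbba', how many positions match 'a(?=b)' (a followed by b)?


Lookahead 'a(?=b)' matches 'a' only when followed by 'b'.
String: 'ccbbbcacbbba'
Checking each position where char is 'a':
  pos 6: 'a' -> no (next='c')
Matching positions: []
Count: 0

0


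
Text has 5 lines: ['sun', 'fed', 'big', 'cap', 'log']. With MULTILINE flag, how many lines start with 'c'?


With MULTILINE flag, ^ matches the start of each line.
Lines: ['sun', 'fed', 'big', 'cap', 'log']
Checking which lines start with 'c':
  Line 1: 'sun' -> no
  Line 2: 'fed' -> no
  Line 3: 'big' -> no
  Line 4: 'cap' -> MATCH
  Line 5: 'log' -> no
Matching lines: ['cap']
Count: 1

1


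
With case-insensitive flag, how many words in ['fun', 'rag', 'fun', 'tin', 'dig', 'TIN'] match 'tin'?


Case-insensitive matching: compare each word's lowercase form to 'tin'.
  'fun' -> lower='fun' -> no
  'rag' -> lower='rag' -> no
  'fun' -> lower='fun' -> no
  'tin' -> lower='tin' -> MATCH
  'dig' -> lower='dig' -> no
  'TIN' -> lower='tin' -> MATCH
Matches: ['tin', 'TIN']
Count: 2

2


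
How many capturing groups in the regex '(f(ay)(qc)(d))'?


To count capturing groups, count each '(' that starts a group.
Pattern: '(f(ay)(qc)(d))'
Walking through the pattern:
  Position 0: '(' -> group #1
  Position 2: '(' -> group #2
  Position 6: '(' -> group #3
  Position 10: '(' -> group #4
Total capturing groups: 4

4


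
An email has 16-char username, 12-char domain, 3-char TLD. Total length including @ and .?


An email address has format: username@domain.tld
Username length: 16
'@' character: 1
Domain length: 12
'.' character: 1
TLD length: 3
Total = 16 + 1 + 12 + 1 + 3 = 33

33


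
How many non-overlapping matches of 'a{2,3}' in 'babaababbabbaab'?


Pattern 'a{2,3}' matches between 2 and 3 consecutive a's (greedy).
String: 'babaababbabbaab'
Finding runs of a's and applying greedy matching:
  Run at pos 1: 'a' (length 1)
  Run at pos 3: 'aa' (length 2)
  Run at pos 6: 'a' (length 1)
  Run at pos 9: 'a' (length 1)
  Run at pos 12: 'aa' (length 2)
Matches: ['aa', 'aa']
Count: 2

2


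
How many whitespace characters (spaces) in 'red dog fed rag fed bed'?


\s matches whitespace characters (spaces, tabs, etc.).
Text: 'red dog fed rag fed bed'
This text has 6 words separated by spaces.
Number of spaces = number of words - 1 = 6 - 1 = 5

5


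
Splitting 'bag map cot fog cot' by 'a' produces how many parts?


Splitting by 'a' breaks the string at each occurrence of the separator.
Text: 'bag map cot fog cot'
Parts after split:
  Part 1: 'b'
  Part 2: 'g m'
  Part 3: 'p cot fog cot'
Total parts: 3

3


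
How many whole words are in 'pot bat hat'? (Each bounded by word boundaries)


Word boundaries (\b) mark the start/end of each word.
Text: 'pot bat hat'
Splitting by whitespace:
  Word 1: 'pot'
  Word 2: 'bat'
  Word 3: 'hat'
Total whole words: 3

3


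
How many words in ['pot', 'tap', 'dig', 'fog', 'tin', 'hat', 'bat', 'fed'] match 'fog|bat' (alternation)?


Alternation 'fog|bat' matches either 'fog' or 'bat'.
Checking each word:
  'pot' -> no
  'tap' -> no
  'dig' -> no
  'fog' -> MATCH
  'tin' -> no
  'hat' -> no
  'bat' -> MATCH
  'fed' -> no
Matches: ['fog', 'bat']
Count: 2

2


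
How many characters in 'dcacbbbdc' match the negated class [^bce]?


Negated class [^bce] matches any char NOT in {b, c, e}
Scanning 'dcacbbbdc':
  pos 0: 'd' -> MATCH
  pos 1: 'c' -> no (excluded)
  pos 2: 'a' -> MATCH
  pos 3: 'c' -> no (excluded)
  pos 4: 'b' -> no (excluded)
  pos 5: 'b' -> no (excluded)
  pos 6: 'b' -> no (excluded)
  pos 7: 'd' -> MATCH
  pos 8: 'c' -> no (excluded)
Total matches: 3

3


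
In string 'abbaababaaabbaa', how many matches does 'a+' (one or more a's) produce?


Pattern 'a+' matches one or more consecutive a's.
String: 'abbaababaaabbaa'
Scanning for runs of a:
  Match 1: 'a' (length 1)
  Match 2: 'aa' (length 2)
  Match 3: 'a' (length 1)
  Match 4: 'aaa' (length 3)
  Match 5: 'aa' (length 2)
Total matches: 5

5


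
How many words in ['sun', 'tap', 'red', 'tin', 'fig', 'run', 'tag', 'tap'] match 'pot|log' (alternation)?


Alternation 'pot|log' matches either 'pot' or 'log'.
Checking each word:
  'sun' -> no
  'tap' -> no
  'red' -> no
  'tin' -> no
  'fig' -> no
  'run' -> no
  'tag' -> no
  'tap' -> no
Matches: []
Count: 0

0


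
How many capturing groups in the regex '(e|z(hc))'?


To count capturing groups, count each '(' that starts a group.
Pattern: '(e|z(hc))'
Walking through the pattern:
  Position 0: '(' -> group #1
  Position 4: '(' -> group #2
Total capturing groups: 2

2


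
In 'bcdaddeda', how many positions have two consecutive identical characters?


Looking for consecutive identical characters in 'bcdaddeda':
  pos 0-1: 'b' vs 'c' -> different
  pos 1-2: 'c' vs 'd' -> different
  pos 2-3: 'd' vs 'a' -> different
  pos 3-4: 'a' vs 'd' -> different
  pos 4-5: 'd' vs 'd' -> MATCH ('dd')
  pos 5-6: 'd' vs 'e' -> different
  pos 6-7: 'e' vs 'd' -> different
  pos 7-8: 'd' vs 'a' -> different
Consecutive identical pairs: ['dd']
Count: 1

1


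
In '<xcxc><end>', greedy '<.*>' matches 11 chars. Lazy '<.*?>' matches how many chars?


Greedy '<.*>' tries to match as MUCH as possible.
Lazy '<.*?>' tries to match as LITTLE as possible.

String: '<xcxc><end>'
Greedy '<.*>' starts at first '<' and extends to the LAST '>': '<xcxc><end>' (11 chars)
Lazy '<.*?>' starts at first '<' and stops at the FIRST '>': '<xcxc>' (6 chars)

6


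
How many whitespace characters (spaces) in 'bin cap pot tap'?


\s matches whitespace characters (spaces, tabs, etc.).
Text: 'bin cap pot tap'
This text has 4 words separated by spaces.
Number of spaces = number of words - 1 = 4 - 1 = 3

3


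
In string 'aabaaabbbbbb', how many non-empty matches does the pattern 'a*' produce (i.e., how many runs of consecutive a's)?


Pattern 'a*' matches zero or more a's. We want non-empty runs of consecutive a's.
String: 'aabaaabbbbbb'
Walking through the string to find runs of a's:
  Run 1: positions 0-1 -> 'aa'
  Run 2: positions 3-5 -> 'aaa'
Non-empty runs found: ['aa', 'aaa']
Count: 2

2


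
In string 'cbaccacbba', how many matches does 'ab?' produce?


Pattern 'ab?' matches 'a' optionally followed by 'b'.
String: 'cbaccacbba'
Scanning left to right for 'a' then checking next char:
  Match 1: 'a' (a not followed by b)
  Match 2: 'a' (a not followed by b)
  Match 3: 'a' (a not followed by b)
Total matches: 3

3


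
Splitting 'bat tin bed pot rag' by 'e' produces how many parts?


Splitting by 'e' breaks the string at each occurrence of the separator.
Text: 'bat tin bed pot rag'
Parts after split:
  Part 1: 'bat tin b'
  Part 2: 'd pot rag'
Total parts: 2

2


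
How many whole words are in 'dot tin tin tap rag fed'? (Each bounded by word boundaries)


Word boundaries (\b) mark the start/end of each word.
Text: 'dot tin tin tap rag fed'
Splitting by whitespace:
  Word 1: 'dot'
  Word 2: 'tin'
  Word 3: 'tin'
  Word 4: 'tap'
  Word 5: 'rag'
  Word 6: 'fed'
Total whole words: 6

6


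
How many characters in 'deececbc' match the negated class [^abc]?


Negated class [^abc] matches any char NOT in {a, b, c}
Scanning 'deececbc':
  pos 0: 'd' -> MATCH
  pos 1: 'e' -> MATCH
  pos 2: 'e' -> MATCH
  pos 3: 'c' -> no (excluded)
  pos 4: 'e' -> MATCH
  pos 5: 'c' -> no (excluded)
  pos 6: 'b' -> no (excluded)
  pos 7: 'c' -> no (excluded)
Total matches: 4

4


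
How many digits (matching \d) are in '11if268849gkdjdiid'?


\d matches any digit 0-9.
Scanning '11if268849gkdjdiid':
  pos 0: '1' -> DIGIT
  pos 1: '1' -> DIGIT
  pos 4: '2' -> DIGIT
  pos 5: '6' -> DIGIT
  pos 6: '8' -> DIGIT
  pos 7: '8' -> DIGIT
  pos 8: '4' -> DIGIT
  pos 9: '9' -> DIGIT
Digits found: ['1', '1', '2', '6', '8', '8', '4', '9']
Total: 8

8


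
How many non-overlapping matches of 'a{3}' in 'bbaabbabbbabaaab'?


Pattern 'a{3}' matches exactly 3 consecutive a's (greedy, non-overlapping).
String: 'bbaabbabbbabaaab'
Scanning for runs of a's:
  Run at pos 2: 'aa' (length 2) -> 0 match(es)
  Run at pos 6: 'a' (length 1) -> 0 match(es)
  Run at pos 10: 'a' (length 1) -> 0 match(es)
  Run at pos 12: 'aaa' (length 3) -> 1 match(es)
Matches found: ['aaa']
Total: 1

1


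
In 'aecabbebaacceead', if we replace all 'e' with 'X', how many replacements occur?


re.sub('e', 'X', text) replaces every occurrence of 'e' with 'X'.
Text: 'aecabbebaacceead'
Scanning for 'e':
  pos 1: 'e' -> replacement #1
  pos 6: 'e' -> replacement #2
  pos 12: 'e' -> replacement #3
  pos 13: 'e' -> replacement #4
Total replacements: 4

4


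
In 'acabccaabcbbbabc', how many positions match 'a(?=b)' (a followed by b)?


Lookahead 'a(?=b)' matches 'a' only when followed by 'b'.
String: 'acabccaabcbbbabc'
Checking each position where char is 'a':
  pos 0: 'a' -> no (next='c')
  pos 2: 'a' -> MATCH (next='b')
  pos 6: 'a' -> no (next='a')
  pos 7: 'a' -> MATCH (next='b')
  pos 13: 'a' -> MATCH (next='b')
Matching positions: [2, 7, 13]
Count: 3

3


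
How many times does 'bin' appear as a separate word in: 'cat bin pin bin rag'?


Scanning each word for exact match 'bin':
  Word 1: 'cat' -> no
  Word 2: 'bin' -> MATCH
  Word 3: 'pin' -> no
  Word 4: 'bin' -> MATCH
  Word 5: 'rag' -> no
Total matches: 2

2


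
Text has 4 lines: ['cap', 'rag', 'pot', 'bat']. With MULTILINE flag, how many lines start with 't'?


With MULTILINE flag, ^ matches the start of each line.
Lines: ['cap', 'rag', 'pot', 'bat']
Checking which lines start with 't':
  Line 1: 'cap' -> no
  Line 2: 'rag' -> no
  Line 3: 'pot' -> no
  Line 4: 'bat' -> no
Matching lines: []
Count: 0

0


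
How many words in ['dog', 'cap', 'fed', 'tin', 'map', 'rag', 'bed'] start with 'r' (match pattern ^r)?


Pattern ^r anchors to start of word. Check which words begin with 'r':
  'dog' -> no
  'cap' -> no
  'fed' -> no
  'tin' -> no
  'map' -> no
  'rag' -> MATCH (starts with 'r')
  'bed' -> no
Matching words: ['rag']
Count: 1

1


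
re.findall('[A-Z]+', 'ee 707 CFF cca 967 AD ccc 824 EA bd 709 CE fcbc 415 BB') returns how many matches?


Pattern '[A-Z]+' finds one or more uppercase letters.
Text: 'ee 707 CFF cca 967 AD ccc 824 EA bd 709 CE fcbc 415 BB'
Scanning for matches:
  Match 1: 'CFF'
  Match 2: 'AD'
  Match 3: 'EA'
  Match 4: 'CE'
  Match 5: 'BB'
Total matches: 5

5


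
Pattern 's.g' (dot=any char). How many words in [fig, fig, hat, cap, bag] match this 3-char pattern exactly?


Pattern 's.g' means: starts with 's', any single char, ends with 'g'.
Checking each word (must be exactly 3 chars):
  'fig' (len=3): no
  'fig' (len=3): no
  'hat' (len=3): no
  'cap' (len=3): no
  'bag' (len=3): no
Matching words: []
Total: 0

0


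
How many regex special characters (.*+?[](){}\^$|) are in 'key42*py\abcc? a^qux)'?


Regex special characters are: . * + ? [ ] ( ) { } \ ^ $ |
Scanning 'key42*py\abcc? a^qux)':
  pos 5: '*' -> SPECIAL
  pos 8: '\' -> SPECIAL
  pos 13: '?' -> SPECIAL
  pos 16: '^' -> SPECIAL
  pos 20: ')' -> SPECIAL
Special chars found: ['*', '\\', '?', '^', ')']
Total: 5

5


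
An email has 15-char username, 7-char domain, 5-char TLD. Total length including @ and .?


An email address has format: username@domain.tld
Username length: 15
'@' character: 1
Domain length: 7
'.' character: 1
TLD length: 5
Total = 15 + 1 + 7 + 1 + 5 = 29

29


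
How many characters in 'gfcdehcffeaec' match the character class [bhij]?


Character class [bhij] matches any of: {b, h, i, j}
Scanning string 'gfcdehcffeaec' character by character:
  pos 0: 'g' -> no
  pos 1: 'f' -> no
  pos 2: 'c' -> no
  pos 3: 'd' -> no
  pos 4: 'e' -> no
  pos 5: 'h' -> MATCH
  pos 6: 'c' -> no
  pos 7: 'f' -> no
  pos 8: 'f' -> no
  pos 9: 'e' -> no
  pos 10: 'a' -> no
  pos 11: 'e' -> no
  pos 12: 'c' -> no
Total matches: 1

1


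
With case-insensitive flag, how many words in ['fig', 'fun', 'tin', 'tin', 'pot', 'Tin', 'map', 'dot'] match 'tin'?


Case-insensitive matching: compare each word's lowercase form to 'tin'.
  'fig' -> lower='fig' -> no
  'fun' -> lower='fun' -> no
  'tin' -> lower='tin' -> MATCH
  'tin' -> lower='tin' -> MATCH
  'pot' -> lower='pot' -> no
  'Tin' -> lower='tin' -> MATCH
  'map' -> lower='map' -> no
  'dot' -> lower='dot' -> no
Matches: ['tin', 'tin', 'Tin']
Count: 3

3


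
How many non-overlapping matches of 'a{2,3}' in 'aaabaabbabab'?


Pattern 'a{2,3}' matches between 2 and 3 consecutive a's (greedy).
String: 'aaabaabbabab'
Finding runs of a's and applying greedy matching:
  Run at pos 0: 'aaa' (length 3)
  Run at pos 4: 'aa' (length 2)
  Run at pos 8: 'a' (length 1)
  Run at pos 10: 'a' (length 1)
Matches: ['aaa', 'aa']
Count: 2

2


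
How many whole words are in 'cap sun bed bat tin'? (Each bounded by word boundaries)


Word boundaries (\b) mark the start/end of each word.
Text: 'cap sun bed bat tin'
Splitting by whitespace:
  Word 1: 'cap'
  Word 2: 'sun'
  Word 3: 'bed'
  Word 4: 'bat'
  Word 5: 'tin'
Total whole words: 5

5


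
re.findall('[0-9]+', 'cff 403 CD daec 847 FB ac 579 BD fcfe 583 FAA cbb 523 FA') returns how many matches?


Pattern '[0-9]+' finds one or more digits.
Text: 'cff 403 CD daec 847 FB ac 579 BD fcfe 583 FAA cbb 523 FA'
Scanning for matches:
  Match 1: '403'
  Match 2: '847'
  Match 3: '579'
  Match 4: '583'
  Match 5: '523'
Total matches: 5

5


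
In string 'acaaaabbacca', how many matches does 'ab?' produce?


Pattern 'ab?' matches 'a' optionally followed by 'b'.
String: 'acaaaabbacca'
Scanning left to right for 'a' then checking next char:
  Match 1: 'a' (a not followed by b)
  Match 2: 'a' (a not followed by b)
  Match 3: 'a' (a not followed by b)
  Match 4: 'a' (a not followed by b)
  Match 5: 'ab' (a followed by b)
  Match 6: 'a' (a not followed by b)
  Match 7: 'a' (a not followed by b)
Total matches: 7

7


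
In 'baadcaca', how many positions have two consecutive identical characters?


Looking for consecutive identical characters in 'baadcaca':
  pos 0-1: 'b' vs 'a' -> different
  pos 1-2: 'a' vs 'a' -> MATCH ('aa')
  pos 2-3: 'a' vs 'd' -> different
  pos 3-4: 'd' vs 'c' -> different
  pos 4-5: 'c' vs 'a' -> different
  pos 5-6: 'a' vs 'c' -> different
  pos 6-7: 'c' vs 'a' -> different
Consecutive identical pairs: ['aa']
Count: 1

1


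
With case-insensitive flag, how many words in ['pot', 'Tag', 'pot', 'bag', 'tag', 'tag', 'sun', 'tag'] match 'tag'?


Case-insensitive matching: compare each word's lowercase form to 'tag'.
  'pot' -> lower='pot' -> no
  'Tag' -> lower='tag' -> MATCH
  'pot' -> lower='pot' -> no
  'bag' -> lower='bag' -> no
  'tag' -> lower='tag' -> MATCH
  'tag' -> lower='tag' -> MATCH
  'sun' -> lower='sun' -> no
  'tag' -> lower='tag' -> MATCH
Matches: ['Tag', 'tag', 'tag', 'tag']
Count: 4

4


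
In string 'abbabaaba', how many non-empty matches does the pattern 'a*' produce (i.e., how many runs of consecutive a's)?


Pattern 'a*' matches zero or more a's. We want non-empty runs of consecutive a's.
String: 'abbabaaba'
Walking through the string to find runs of a's:
  Run 1: positions 0-0 -> 'a'
  Run 2: positions 3-3 -> 'a'
  Run 3: positions 5-6 -> 'aa'
  Run 4: positions 8-8 -> 'a'
Non-empty runs found: ['a', 'a', 'aa', 'a']
Count: 4

4


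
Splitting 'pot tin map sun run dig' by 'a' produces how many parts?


Splitting by 'a' breaks the string at each occurrence of the separator.
Text: 'pot tin map sun run dig'
Parts after split:
  Part 1: 'pot tin m'
  Part 2: 'p sun run dig'
Total parts: 2

2


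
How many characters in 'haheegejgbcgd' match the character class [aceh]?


Character class [aceh] matches any of: {a, c, e, h}
Scanning string 'haheegejgbcgd' character by character:
  pos 0: 'h' -> MATCH
  pos 1: 'a' -> MATCH
  pos 2: 'h' -> MATCH
  pos 3: 'e' -> MATCH
  pos 4: 'e' -> MATCH
  pos 5: 'g' -> no
  pos 6: 'e' -> MATCH
  pos 7: 'j' -> no
  pos 8: 'g' -> no
  pos 9: 'b' -> no
  pos 10: 'c' -> MATCH
  pos 11: 'g' -> no
  pos 12: 'd' -> no
Total matches: 7

7


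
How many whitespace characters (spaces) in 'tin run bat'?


\s matches whitespace characters (spaces, tabs, etc.).
Text: 'tin run bat'
This text has 3 words separated by spaces.
Number of spaces = number of words - 1 = 3 - 1 = 2

2


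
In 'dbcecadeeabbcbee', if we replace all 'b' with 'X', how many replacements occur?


re.sub('b', 'X', text) replaces every occurrence of 'b' with 'X'.
Text: 'dbcecadeeabbcbee'
Scanning for 'b':
  pos 1: 'b' -> replacement #1
  pos 10: 'b' -> replacement #2
  pos 11: 'b' -> replacement #3
  pos 13: 'b' -> replacement #4
Total replacements: 4

4


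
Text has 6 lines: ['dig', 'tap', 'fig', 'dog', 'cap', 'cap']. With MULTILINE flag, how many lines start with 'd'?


With MULTILINE flag, ^ matches the start of each line.
Lines: ['dig', 'tap', 'fig', 'dog', 'cap', 'cap']
Checking which lines start with 'd':
  Line 1: 'dig' -> MATCH
  Line 2: 'tap' -> no
  Line 3: 'fig' -> no
  Line 4: 'dog' -> MATCH
  Line 5: 'cap' -> no
  Line 6: 'cap' -> no
Matching lines: ['dig', 'dog']
Count: 2

2


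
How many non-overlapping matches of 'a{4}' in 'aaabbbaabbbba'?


Pattern 'a{4}' matches exactly 4 consecutive a's (greedy, non-overlapping).
String: 'aaabbbaabbbba'
Scanning for runs of a's:
  Run at pos 0: 'aaa' (length 3) -> 0 match(es)
  Run at pos 6: 'aa' (length 2) -> 0 match(es)
  Run at pos 12: 'a' (length 1) -> 0 match(es)
Matches found: []
Total: 0

0


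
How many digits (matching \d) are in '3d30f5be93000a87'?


\d matches any digit 0-9.
Scanning '3d30f5be93000a87':
  pos 0: '3' -> DIGIT
  pos 2: '3' -> DIGIT
  pos 3: '0' -> DIGIT
  pos 5: '5' -> DIGIT
  pos 8: '9' -> DIGIT
  pos 9: '3' -> DIGIT
  pos 10: '0' -> DIGIT
  pos 11: '0' -> DIGIT
  pos 12: '0' -> DIGIT
  pos 14: '8' -> DIGIT
  pos 15: '7' -> DIGIT
Digits found: ['3', '3', '0', '5', '9', '3', '0', '0', '0', '8', '7']
Total: 11

11


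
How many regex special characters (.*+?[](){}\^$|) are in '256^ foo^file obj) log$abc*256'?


Regex special characters are: . * + ? [ ] ( ) { } \ ^ $ |
Scanning '256^ foo^file obj) log$abc*256':
  pos 3: '^' -> SPECIAL
  pos 8: '^' -> SPECIAL
  pos 17: ')' -> SPECIAL
  pos 22: '$' -> SPECIAL
  pos 26: '*' -> SPECIAL
Special chars found: ['^', '^', ')', '$', '*']
Total: 5

5


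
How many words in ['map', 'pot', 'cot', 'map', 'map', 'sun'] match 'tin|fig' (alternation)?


Alternation 'tin|fig' matches either 'tin' or 'fig'.
Checking each word:
  'map' -> no
  'pot' -> no
  'cot' -> no
  'map' -> no
  'map' -> no
  'sun' -> no
Matches: []
Count: 0

0


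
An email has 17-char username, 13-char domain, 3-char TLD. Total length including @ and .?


An email address has format: username@domain.tld
Username length: 17
'@' character: 1
Domain length: 13
'.' character: 1
TLD length: 3
Total = 17 + 1 + 13 + 1 + 3 = 35

35


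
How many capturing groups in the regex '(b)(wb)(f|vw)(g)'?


To count capturing groups, count each '(' that starts a group.
Pattern: '(b)(wb)(f|vw)(g)'
Walking through the pattern:
  Position 0: '(' -> group #1
  Position 3: '(' -> group #2
  Position 7: '(' -> group #3
  Position 13: '(' -> group #4
Total capturing groups: 4

4


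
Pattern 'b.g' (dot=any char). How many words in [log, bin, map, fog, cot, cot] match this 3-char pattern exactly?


Pattern 'b.g' means: starts with 'b', any single char, ends with 'g'.
Checking each word (must be exactly 3 chars):
  'log' (len=3): no
  'bin' (len=3): no
  'map' (len=3): no
  'fog' (len=3): no
  'cot' (len=3): no
  'cot' (len=3): no
Matching words: []
Total: 0

0


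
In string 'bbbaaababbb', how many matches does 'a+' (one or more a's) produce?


Pattern 'a+' matches one or more consecutive a's.
String: 'bbbaaababbb'
Scanning for runs of a:
  Match 1: 'aaa' (length 3)
  Match 2: 'a' (length 1)
Total matches: 2

2


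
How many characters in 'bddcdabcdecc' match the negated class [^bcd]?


Negated class [^bcd] matches any char NOT in {b, c, d}
Scanning 'bddcdabcdecc':
  pos 0: 'b' -> no (excluded)
  pos 1: 'd' -> no (excluded)
  pos 2: 'd' -> no (excluded)
  pos 3: 'c' -> no (excluded)
  pos 4: 'd' -> no (excluded)
  pos 5: 'a' -> MATCH
  pos 6: 'b' -> no (excluded)
  pos 7: 'c' -> no (excluded)
  pos 8: 'd' -> no (excluded)
  pos 9: 'e' -> MATCH
  pos 10: 'c' -> no (excluded)
  pos 11: 'c' -> no (excluded)
Total matches: 2

2


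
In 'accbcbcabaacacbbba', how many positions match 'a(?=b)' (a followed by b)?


Lookahead 'a(?=b)' matches 'a' only when followed by 'b'.
String: 'accbcbcabaacacbbba'
Checking each position where char is 'a':
  pos 0: 'a' -> no (next='c')
  pos 7: 'a' -> MATCH (next='b')
  pos 9: 'a' -> no (next='a')
  pos 10: 'a' -> no (next='c')
  pos 12: 'a' -> no (next='c')
Matching positions: [7]
Count: 1

1


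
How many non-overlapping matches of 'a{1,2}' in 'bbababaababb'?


Pattern 'a{1,2}' matches between 1 and 2 consecutive a's (greedy).
String: 'bbababaababb'
Finding runs of a's and applying greedy matching:
  Run at pos 2: 'a' (length 1)
  Run at pos 4: 'a' (length 1)
  Run at pos 6: 'aa' (length 2)
  Run at pos 9: 'a' (length 1)
Matches: ['a', 'a', 'aa', 'a']
Count: 4

4
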